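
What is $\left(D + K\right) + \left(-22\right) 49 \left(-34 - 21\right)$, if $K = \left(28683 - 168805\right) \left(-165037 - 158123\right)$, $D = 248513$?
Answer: $45282133323$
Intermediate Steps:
$K = 45281825520$ ($K = \left(-140122\right) \left(-323160\right) = 45281825520$)
$\left(D + K\right) + \left(-22\right) 49 \left(-34 - 21\right) = \left(248513 + 45281825520\right) + \left(-22\right) 49 \left(-34 - 21\right) = 45282074033 - 1078 \left(-34 - 21\right) = 45282074033 - -59290 = 45282074033 + 59290 = 45282133323$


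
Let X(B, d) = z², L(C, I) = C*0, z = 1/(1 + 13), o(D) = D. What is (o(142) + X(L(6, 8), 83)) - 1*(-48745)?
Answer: 9581853/196 ≈ 48887.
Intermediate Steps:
z = 1/14 ≈ 0.071429
L(C, I) = 0
X(B, d) = 1/196 (X(B, d) = (1/14)² = 1/196)
(o(142) + X(L(6, 8), 83)) - 1*(-48745) = (142 + 1/196) - 1*(-48745) = 27833/196 + 48745 = 9581853/196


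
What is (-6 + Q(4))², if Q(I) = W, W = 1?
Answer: 25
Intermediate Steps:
Q(I) = 1
(-6 + Q(4))² = (-6 + 1)² = (-5)² = 25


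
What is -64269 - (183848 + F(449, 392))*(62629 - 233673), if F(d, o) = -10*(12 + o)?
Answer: 30755015283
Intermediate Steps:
F(d, o) = -120 - 10*o
-64269 - (183848 + F(449, 392))*(62629 - 233673) = -64269 - (183848 + (-120 - 10*392))*(62629 - 233673) = -64269 - (183848 + (-120 - 3920))*(-171044) = -64269 - (183848 - 4040)*(-171044) = -64269 - 179808*(-171044) = -64269 - 1*(-30755079552) = -64269 + 30755079552 = 30755015283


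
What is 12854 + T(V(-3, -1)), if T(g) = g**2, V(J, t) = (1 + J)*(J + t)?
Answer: 12918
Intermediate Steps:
12854 + T(V(-3, -1)) = 12854 + (-3 - 1 + (-3)**2 - 3*(-1))**2 = 12854 + (-3 - 1 + 9 + 3)**2 = 12854 + 8**2 = 12854 + 64 = 12918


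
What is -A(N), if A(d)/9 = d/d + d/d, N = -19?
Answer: -18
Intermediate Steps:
A(d) = 18 (A(d) = 9*(d/d + d/d) = 9*(1 + 1) = 9*2 = 18)
-A(N) = -1*18 = -18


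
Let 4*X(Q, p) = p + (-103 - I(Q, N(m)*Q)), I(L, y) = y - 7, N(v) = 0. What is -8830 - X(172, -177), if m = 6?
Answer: -35047/4 ≈ -8761.8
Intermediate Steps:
I(L, y) = -7 + y
X(Q, p) = -24 + p/4 (X(Q, p) = (p + (-103 - (-7 + 0*Q)))/4 = (p + (-103 - (-7 + 0)))/4 = (p + (-103 - 1*(-7)))/4 = (p + (-103 + 7))/4 = (p - 96)/4 = (-96 + p)/4 = -24 + p/4)
-8830 - X(172, -177) = -8830 - (-24 + (¼)*(-177)) = -8830 - (-24 - 177/4) = -8830 - 1*(-273/4) = -8830 + 273/4 = -35047/4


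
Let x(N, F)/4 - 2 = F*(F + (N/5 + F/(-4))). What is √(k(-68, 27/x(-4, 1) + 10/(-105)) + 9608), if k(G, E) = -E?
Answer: √715823745/273 ≈ 98.003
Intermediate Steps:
x(N, F) = 8 + 4*F*(N/5 + 3*F/4) (x(N, F) = 8 + 4*(F*(F + (N/5 + F/(-4)))) = 8 + 4*(F*(F + (N*(⅕) + F*(-¼)))) = 8 + 4*(F*(F + (N/5 - F/4))) = 8 + 4*(F*(F + (-F/4 + N/5))) = 8 + 4*(F*(N/5 + 3*F/4)) = 8 + 4*F*(N/5 + 3*F/4))
√(k(-68, 27/x(-4, 1) + 10/(-105)) + 9608) = √(-(27/(8 + 3*1² + (⅘)*1*(-4)) + 10/(-105)) + 9608) = √(-(27/(8 + 3*1 - 16/5) + 10*(-1/105)) + 9608) = √(-(27/(8 + 3 - 16/5) - 2/21) + 9608) = √(-(27/(39/5) - 2/21) + 9608) = √(-(27*(5/39) - 2/21) + 9608) = √(-(45/13 - 2/21) + 9608) = √(-1*919/273 + 9608) = √(-919/273 + 9608) = √(2622065/273) = √715823745/273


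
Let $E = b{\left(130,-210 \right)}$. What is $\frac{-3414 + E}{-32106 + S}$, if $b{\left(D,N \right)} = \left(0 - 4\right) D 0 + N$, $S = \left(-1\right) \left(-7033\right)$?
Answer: $\frac{3624}{25073} \approx 0.14454$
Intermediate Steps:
$S = 7033$
$b{\left(D,N \right)} = N$ ($b{\left(D,N \right)} = - 4 D 0 + N = 0 + N = N$)
$E = -210$
$\frac{-3414 + E}{-32106 + S} = \frac{-3414 - 210}{-32106 + 7033} = - \frac{3624}{-25073} = \left(-3624\right) \left(- \frac{1}{25073}\right) = \frac{3624}{25073}$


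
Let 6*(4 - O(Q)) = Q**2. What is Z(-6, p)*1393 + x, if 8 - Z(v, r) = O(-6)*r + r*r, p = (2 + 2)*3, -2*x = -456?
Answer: -155788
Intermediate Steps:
x = 228 (x = -1/2*(-456) = 228)
p = 12 (p = 4*3 = 12)
O(Q) = 4 - Q**2/6
Z(v, r) = 8 - r**2 + 2*r (Z(v, r) = 8 - ((4 - 1/6*(-6)**2)*r + r*r) = 8 - ((4 - 1/6*36)*r + r**2) = 8 - ((4 - 6)*r + r**2) = 8 - (-2*r + r**2) = 8 - (r**2 - 2*r) = 8 + (-r**2 + 2*r) = 8 - r**2 + 2*r)
Z(-6, p)*1393 + x = (8 - 1*12**2 + 2*12)*1393 + 228 = (8 - 1*144 + 24)*1393 + 228 = (8 - 144 + 24)*1393 + 228 = -112*1393 + 228 = -156016 + 228 = -155788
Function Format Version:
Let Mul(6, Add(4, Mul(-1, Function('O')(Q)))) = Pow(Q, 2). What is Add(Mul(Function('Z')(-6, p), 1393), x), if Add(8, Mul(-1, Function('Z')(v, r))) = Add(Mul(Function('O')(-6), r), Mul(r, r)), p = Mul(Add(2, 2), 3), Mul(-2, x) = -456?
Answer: -155788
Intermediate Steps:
x = 228 (x = Mul(Rational(-1, 2), -456) = 228)
p = 12 (p = Mul(4, 3) = 12)
Function('O')(Q) = Add(4, Mul(Rational(-1, 6), Pow(Q, 2)))
Function('Z')(v, r) = Add(8, Mul(-1, Pow(r, 2)), Mul(2, r)) (Function('Z')(v, r) = Add(8, Mul(-1, Add(Mul(Add(4, Mul(Rational(-1, 6), Pow(-6, 2))), r), Mul(r, r)))) = Add(8, Mul(-1, Add(Mul(Add(4, Mul(Rational(-1, 6), 36)), r), Pow(r, 2)))) = Add(8, Mul(-1, Add(Mul(Add(4, -6), r), Pow(r, 2)))) = Add(8, Mul(-1, Add(Mul(-2, r), Pow(r, 2)))) = Add(8, Mul(-1, Add(Pow(r, 2), Mul(-2, r)))) = Add(8, Add(Mul(-1, Pow(r, 2)), Mul(2, r))) = Add(8, Mul(-1, Pow(r, 2)), Mul(2, r)))
Add(Mul(Function('Z')(-6, p), 1393), x) = Add(Mul(Add(8, Mul(-1, Pow(12, 2)), Mul(2, 12)), 1393), 228) = Add(Mul(Add(8, Mul(-1, 144), 24), 1393), 228) = Add(Mul(Add(8, -144, 24), 1393), 228) = Add(Mul(-112, 1393), 228) = Add(-156016, 228) = -155788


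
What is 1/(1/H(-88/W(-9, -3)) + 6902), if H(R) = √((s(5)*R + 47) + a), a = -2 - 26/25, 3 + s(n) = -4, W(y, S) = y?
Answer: 38023118/262435560661 + 15*I*√5509/262435560661 ≈ 0.00014489 + 4.2423e-9*I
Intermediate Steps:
s(n) = -7 (s(n) = -3 - 4 = -7)
a = -76/25 (a = -2 - 26/25 = -76/25 ≈ -3.0400)
H(R) = √(1099/25 - 7*R) (H(R) = √((-7*R + 47) - 76/25) = √((47 - 7*R) - 76/25) = √(1099/25 - 7*R))
1/(1/H(-88/W(-9, -3)) + 6902) = 1/(1/(√(1099 - (-15400)/(-9))/5) + 6902) = 1/(1/(√(1099 - (-15400)*(-1)/9)/5) + 6902) = 1/(1/(√(1099 - 175*88/9)/5) + 6902) = 1/(1/(√(1099 - 15400/9)/5) + 6902) = 1/(1/(√(-5509/9)/5) + 6902) = 1/(1/((I*√5509/3)/5) + 6902) = 1/(1/(I*√5509/15) + 6902) = 1/(-15*I*√5509/5509 + 6902) = 1/(6902 - 15*I*√5509/5509)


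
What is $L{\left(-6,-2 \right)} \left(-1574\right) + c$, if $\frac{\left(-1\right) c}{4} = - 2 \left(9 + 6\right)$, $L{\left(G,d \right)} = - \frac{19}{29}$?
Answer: $\frac{33386}{29} \approx 1151.2$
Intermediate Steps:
$L{\left(G,d \right)} = - \frac{19}{29}$ ($L{\left(G,d \right)} = \left(-19\right) \frac{1}{29} = - \frac{19}{29}$)
$c = 120$ ($c = - 4 \left(- 2 \left(9 + 6\right)\right) = - 4 \left(\left(-2\right) 15\right) = \left(-4\right) \left(-30\right) = 120$)
$L{\left(-6,-2 \right)} \left(-1574\right) + c = \left(- \frac{19}{29}\right) \left(-1574\right) + 120 = \frac{29906}{29} + 120 = \frac{33386}{29}$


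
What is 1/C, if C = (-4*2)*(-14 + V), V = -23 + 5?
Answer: 1/256 ≈ 0.0039063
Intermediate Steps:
V = -18
C = 256 (C = (-4*2)*(-14 - 18) = -8*(-32) = 256)
1/C = 1/256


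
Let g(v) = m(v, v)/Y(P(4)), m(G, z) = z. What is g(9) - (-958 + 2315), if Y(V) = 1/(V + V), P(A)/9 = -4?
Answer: -2005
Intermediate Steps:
P(A) = -36 (P(A) = 9*(-4) = -36)
Y(V) = 1/(2*V)
g(v) = -72*v (g(v) = v/(((½)/(-36))) = v/(((½)*(-1/36))) = v/(-1/72) = v*(-72) = -72*v)
g(9) - (-958 + 2315) = -72*9 - (-958 + 2315) = -648 - 1*1357 = -648 - 1357 = -2005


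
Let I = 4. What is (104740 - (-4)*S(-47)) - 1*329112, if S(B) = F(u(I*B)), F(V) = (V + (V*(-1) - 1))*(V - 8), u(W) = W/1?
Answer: -223588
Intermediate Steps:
u(W) = W (u(W) = W*1 = W)
F(V) = 8 - V (F(V) = (V + (-V - 1))*(-8 + V) = (V + (-1 - V))*(-8 + V) = -(-8 + V) = 8 - V)
S(B) = 8 - 4*B
(104740 - (-4)*S(-47)) - 1*329112 = (104740 - (-4)*(8 - 4*(-47))) - 1*329112 = (104740 - (-4)*(8 + 188)) - 329112 = (104740 - (-4)*196) - 329112 = (104740 - 1*(-784)) - 329112 = (104740 + 784) - 329112 = 105524 - 329112 = -223588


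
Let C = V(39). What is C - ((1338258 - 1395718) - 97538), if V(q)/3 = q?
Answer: 155115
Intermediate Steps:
V(q) = 3*q
C = 117 (C = 3*39 = 117)
C - ((1338258 - 1395718) - 97538) = 117 - ((1338258 - 1395718) - 97538) = 117 - (-57460 - 97538) = 117 - 1*(-154998) = 117 + 154998 = 155115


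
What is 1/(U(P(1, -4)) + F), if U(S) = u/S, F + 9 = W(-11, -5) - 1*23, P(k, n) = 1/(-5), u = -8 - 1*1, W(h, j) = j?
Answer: 1/8 ≈ 0.12500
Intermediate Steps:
u = -9 (u = -8 - 1 = -9)
P(k, n) = -1/5
F = -37 (F = -9 + (-5 - 1*23) = -9 + (-5 - 23) = -9 - 28 = -37)
U(S) = -9/S
1/(U(P(1, -4)) + F) = 1/(-9/(-1/5) - 37) = 1/(-9*(-5) - 37) = 1/(45 - 37) = 1/8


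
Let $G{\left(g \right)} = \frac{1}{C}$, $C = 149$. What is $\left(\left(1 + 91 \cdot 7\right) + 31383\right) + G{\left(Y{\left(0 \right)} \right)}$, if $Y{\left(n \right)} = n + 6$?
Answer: $\frac{4771130}{149} \approx 32021.0$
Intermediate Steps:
$Y{\left(n \right)} = 6 + n$
$G{\left(g \right)} = \frac{1}{149}$
$\left(\left(1 + 91 \cdot 7\right) + 31383\right) + G{\left(Y{\left(0 \right)} \right)} = \left(\left(1 + 91 \cdot 7\right) + 31383\right) + \frac{1}{149} = \left(\left(1 + 637\right) + 31383\right) + \frac{1}{149} = \left(638 + 31383\right) + \frac{1}{149} = 32021 + \frac{1}{149} = \frac{4771130}{149}$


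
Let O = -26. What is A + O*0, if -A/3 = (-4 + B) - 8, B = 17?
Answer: -15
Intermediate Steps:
A = -15 (A = -3*((-4 + 17) - 8) = -3*(13 - 8) = -3*5 = -15)
A + O*0 = -15 - 26*0 = -15 + 0 = -15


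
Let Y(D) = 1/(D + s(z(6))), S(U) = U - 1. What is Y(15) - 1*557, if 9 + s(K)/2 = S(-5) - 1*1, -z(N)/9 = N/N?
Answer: -9470/17 ≈ -557.06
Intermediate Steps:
S(U) = -1 + U
z(N) = -9 (z(N) = -9*N/N = -9*1 = -9)
s(K) = -32 (s(K) = -18 + 2*((-1 - 5) - 1*1) = -18 + 2*(-6 - 1) = -18 + 2*(-7) = -18 - 14 = -32)
Y(D) = 1/(-32 + D) (Y(D) = 1/(D - 32) = 1/(-32 + D))
Y(15) - 1*557 = 1/(-32 + 15) - 1*557 = 1/(-17) - 557 = -1/17 - 557 = -9470/17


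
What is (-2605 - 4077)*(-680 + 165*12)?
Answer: -8686600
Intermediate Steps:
(-2605 - 4077)*(-680 + 165*12) = -6682*(-680 + 1980) = -6682*1300 = -8686600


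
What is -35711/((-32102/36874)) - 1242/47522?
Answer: 15644320514356/381387811 ≈ 41019.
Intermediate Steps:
-35711/((-32102/36874)) - 1242/47522 = -35711/((-32102*1/36874)) - 1242*1/47522 = -35711/(-16051/18437) - 621/23761 = -35711*(-18437/16051) - 621/23761 = 658403707/16051 - 621/23761 = 15644320514356/381387811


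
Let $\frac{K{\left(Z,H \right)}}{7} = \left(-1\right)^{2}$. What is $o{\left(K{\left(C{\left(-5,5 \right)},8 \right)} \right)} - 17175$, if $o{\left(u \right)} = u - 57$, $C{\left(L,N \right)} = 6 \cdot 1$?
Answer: $-17225$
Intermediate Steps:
$C{\left(L,N \right)} = 6$
$K{\left(Z,H \right)} = 7$ ($K{\left(Z,H \right)} = 7 \left(-1\right)^{2} = 7 \cdot 1 = 7$)
$o{\left(u \right)} = -57 + u$
$o{\left(K{\left(C{\left(-5,5 \right)},8 \right)} \right)} - 17175 = \left(-57 + 7\right) - 17175 = -50 - 17175 = -17225$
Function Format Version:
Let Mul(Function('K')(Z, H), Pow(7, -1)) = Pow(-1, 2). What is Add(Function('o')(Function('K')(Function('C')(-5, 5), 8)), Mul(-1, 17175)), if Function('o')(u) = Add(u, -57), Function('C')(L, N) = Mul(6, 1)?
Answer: -17225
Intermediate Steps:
Function('C')(L, N) = 6
Function('K')(Z, H) = 7 (Function('K')(Z, H) = Mul(7, Pow(-1, 2)) = Mul(7, 1) = 7)
Function('o')(u) = Add(-57, u)
Add(Function('o')(Function('K')(Function('C')(-5, 5), 8)), Mul(-1, 17175)) = Add(Add(-57, 7), Mul(-1, 17175)) = Add(-50, -17175) = -17225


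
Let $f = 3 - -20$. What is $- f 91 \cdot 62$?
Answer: $-129766$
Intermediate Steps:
$f = 23$ ($f = 3 + 20 = 23$)
$- f 91 \cdot 62 = - 23 \cdot 91 \cdot 62 = - 2093 \cdot 62 = \left(-1\right) 129766 = -129766$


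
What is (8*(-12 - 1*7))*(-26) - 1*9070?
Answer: -5118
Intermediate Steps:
(8*(-12 - 1*7))*(-26) - 1*9070 = (8*(-12 - 7))*(-26) - 9070 = (8*(-19))*(-26) - 9070 = -152*(-26) - 9070 = 3952 - 9070 = -5118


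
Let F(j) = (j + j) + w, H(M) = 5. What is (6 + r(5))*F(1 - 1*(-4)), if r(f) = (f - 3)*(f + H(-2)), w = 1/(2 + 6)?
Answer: 1053/4 ≈ 263.25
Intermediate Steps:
w = 1/8 ≈ 0.12500
r(f) = (-3 + f)*(5 + f) (r(f) = (f - 3)*(f + 5) = (-3 + f)*(5 + f))
F(j) = 1/8 + 2*j (F(j) = (j + j) + 1/8 = 2*j + 1/8 = 1/8 + 2*j)
(6 + r(5))*F(1 - 1*(-4)) = (6 + (-15 + 5**2 + 2*5))*(1/8 + 2*(1 - 1*(-4))) = (6 + (-15 + 25 + 10))*(1/8 + 2*(1 + 4)) = (6 + 20)*(1/8 + 2*5) = 26*(1/8 + 10) = 26*(81/8) = 1053/4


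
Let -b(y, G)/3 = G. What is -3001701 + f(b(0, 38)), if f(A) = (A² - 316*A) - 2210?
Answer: -2954891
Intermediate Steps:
b(y, G) = -3*G
f(A) = -2210 + A² - 316*A
-3001701 + f(b(0, 38)) = -3001701 + (-2210 + (-3*38)² - (-948)*38) = -3001701 + (-2210 + (-114)² - 316*(-114)) = -3001701 + (-2210 + 12996 + 36024) = -3001701 + 46810 = -2954891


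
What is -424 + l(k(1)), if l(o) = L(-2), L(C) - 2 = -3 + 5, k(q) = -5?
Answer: -420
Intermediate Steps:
L(C) = 4 (L(C) = 2 + (-3 + 5) = 2 + 2 = 4)
l(o) = 4
-424 + l(k(1)) = -424 + 4 = -420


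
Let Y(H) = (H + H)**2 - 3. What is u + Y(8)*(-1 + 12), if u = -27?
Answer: 2756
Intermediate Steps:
Y(H) = -3 + 4*H**2 (Y(H) = (2*H)**2 - 1*3 = 4*H**2 - 3 = -3 + 4*H**2)
u + Y(8)*(-1 + 12) = -27 + (-3 + 4*8**2)*(-1 + 12) = -27 + (-3 + 4*64)*11 = -27 + (-3 + 256)*11 = -27 + 253*11 = -27 + 2783 = 2756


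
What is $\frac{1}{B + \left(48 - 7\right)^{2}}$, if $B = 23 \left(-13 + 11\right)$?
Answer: $\frac{1}{1635} \approx 0.00061162$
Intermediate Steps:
$B = -46$ ($B = 23 \left(-2\right) = -46$)
$\frac{1}{B + \left(48 - 7\right)^{2}} = \frac{1}{-46 + \left(48 - 7\right)^{2}} = \frac{1}{-46 + 41^{2}} = \frac{1}{-46 + 1681} = \frac{1}{1635}$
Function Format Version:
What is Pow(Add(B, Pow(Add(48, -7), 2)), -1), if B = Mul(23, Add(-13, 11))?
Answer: Rational(1, 1635) ≈ 0.00061162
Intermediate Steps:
B = -46 (B = Mul(23, -2) = -46)
Pow(Add(B, Pow(Add(48, -7), 2)), -1) = Pow(Add(-46, Pow(Add(48, -7), 2)), -1) = Pow(Add(-46, Pow(41, 2)), -1) = Pow(Add(-46, 1681), -1) = Pow(1635, -1) = Rational(1, 1635)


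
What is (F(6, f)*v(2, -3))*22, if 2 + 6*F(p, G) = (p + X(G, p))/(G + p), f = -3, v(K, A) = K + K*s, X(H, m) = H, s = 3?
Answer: -88/3 ≈ -29.333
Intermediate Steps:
v(K, A) = 4*K (v(K, A) = K + K*3 = K + 3*K = 4*K)
F(p, G) = -1/6 (F(p, G) = -1/3 + ((p + G)/(G + p))/6 = -1/3 + ((G + p)/(G + p))/6 = -1/3 + (1/6)*1 = -1/3 + 1/6 = -1/6)
(F(6, f)*v(2, -3))*22 = -2*2/3*22 = -1/6*8*22 = -4/3*22 = -88/3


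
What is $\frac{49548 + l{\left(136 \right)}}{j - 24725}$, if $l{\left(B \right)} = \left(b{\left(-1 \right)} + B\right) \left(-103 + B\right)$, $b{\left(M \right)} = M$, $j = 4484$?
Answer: $- \frac{18001}{6747} \approx -2.668$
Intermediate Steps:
$l{\left(B \right)} = \left(-1 + B\right) \left(-103 + B\right)$
$\frac{49548 + l{\left(136 \right)}}{j - 24725} = \frac{49548 + \left(103 + 136^{2} - 14144\right)}{4484 - 24725} = \frac{49548 + \left(103 + 18496 - 14144\right)}{-20241} = \left(49548 + 4455\right) \left(- \frac{1}{20241}\right) = 54003 \left(- \frac{1}{20241}\right) = - \frac{18001}{6747}$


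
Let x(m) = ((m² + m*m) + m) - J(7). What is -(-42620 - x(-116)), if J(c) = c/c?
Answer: 69415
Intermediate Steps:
J(c) = 1
x(m) = -1 + m + 2*m² (x(m) = ((m² + m*m) + m) - 1*1 = ((m² + m²) + m) - 1 = (2*m² + m) - 1 = (m + 2*m²) - 1 = -1 + m + 2*m²)
-(-42620 - x(-116)) = -(-42620 - (-1 - 116 + 2*(-116)²)) = -(-42620 - (-1 - 116 + 2*13456)) = -(-42620 - (-1 - 116 + 26912)) = -(-42620 - 1*26795) = -(-42620 - 26795) = -1*(-69415) = 69415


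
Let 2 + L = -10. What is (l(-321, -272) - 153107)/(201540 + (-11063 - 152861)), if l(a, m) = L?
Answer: -153119/37616 ≈ -4.0706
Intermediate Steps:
L = -12 (L = -2 - 10 = -12)
l(a, m) = -12
(l(-321, -272) - 153107)/(201540 + (-11063 - 152861)) = (-12 - 153107)/(201540 + (-11063 - 152861)) = -153119/(201540 - 163924) = -153119/37616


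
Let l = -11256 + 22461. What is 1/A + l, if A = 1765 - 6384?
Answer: 51755894/4619 ≈ 11205.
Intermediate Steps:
A = -4619
l = 11205
1/A + l = 1/(-4619) + 11205 = -1/4619 + 11205 = 51755894/4619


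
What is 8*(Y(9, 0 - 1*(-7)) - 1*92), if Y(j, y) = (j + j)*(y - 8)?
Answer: -880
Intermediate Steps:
Y(j, y) = 2*j*(-8 + y) (Y(j, y) = (2*j)*(-8 + y) = 2*j*(-8 + y))
8*(Y(9, 0 - 1*(-7)) - 1*92) = 8*(2*9*(-8 + (0 - 1*(-7))) - 1*92) = 8*(2*9*(-8 + (0 + 7)) - 92) = 8*(2*9*(-8 + 7) - 92) = 8*(2*9*(-1) - 92) = 8*(-18 - 92) = 8*(-110) = -880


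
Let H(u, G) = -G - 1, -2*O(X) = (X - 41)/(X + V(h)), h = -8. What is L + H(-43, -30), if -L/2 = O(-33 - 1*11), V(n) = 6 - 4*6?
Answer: 1883/62 ≈ 30.371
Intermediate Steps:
V(n) = -18 (V(n) = 6 - 24 = -18)
O(X) = -(-41 + X)/(2*(-18 + X)) (O(X) = -(X - 41)/(2*(X - 18)) = -(-41 + X)/(2*(-18 + X)))
H(u, G) = -1 - G
L = 85/62 (L = -(41 - (-33 - 1*11))/(-18 + (-33 - 1*11)) = -(41 - (-33 - 11))/(-18 + (-33 - 11)) = -(41 - 1*(-44))/(-18 - 44) = -(41 + 44)/(-62) = -(-1)*85/62 = -2*(-85/124) = 85/62 ≈ 1.3710)
L + H(-43, -30) = 85/62 + (-1 - 1*(-30)) = 85/62 + (-1 + 30) = 85/62 + 29 = 1883/62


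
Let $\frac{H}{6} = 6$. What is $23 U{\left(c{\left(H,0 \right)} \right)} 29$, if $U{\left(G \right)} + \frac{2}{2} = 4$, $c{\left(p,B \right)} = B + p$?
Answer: $2001$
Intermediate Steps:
$H = 36$ ($H = 6 \cdot 6 = 36$)
$U{\left(G \right)} = 3$ ($U{\left(G \right)} = -1 + 4 = 3$)
$23 U{\left(c{\left(H,0 \right)} \right)} 29 = 23 \cdot 3 \cdot 29 = 69 \cdot 29 = 2001$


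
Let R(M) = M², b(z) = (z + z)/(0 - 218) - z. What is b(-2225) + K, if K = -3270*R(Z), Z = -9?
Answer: -28626080/109 ≈ -2.6262e+5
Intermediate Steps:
b(z) = -110*z/109 (b(z) = (2*z)/(-218) - z = (2*z)*(-1/218) - z = -z/109 - z = -110*z/109)
K = -264870 (K = -3270*(-9)² = -3270*81 = -264870)
b(-2225) + K = -110/109*(-2225) - 264870 = 244750/109 - 264870 = -28626080/109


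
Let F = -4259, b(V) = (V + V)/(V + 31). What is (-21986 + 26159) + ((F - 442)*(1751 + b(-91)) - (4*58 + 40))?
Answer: -82418097/10 ≈ -8.2418e+6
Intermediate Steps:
b(V) = 2*V/(31 + V) (b(V) = (2*V)/(31 + V) = 2*V/(31 + V))
(-21986 + 26159) + ((F - 442)*(1751 + b(-91)) - (4*58 + 40)) = (-21986 + 26159) + ((-4259 - 442)*(1751 + 2*(-91)/(31 - 91)) - (4*58 + 40)) = 4173 + (-4701*(1751 + 2*(-91)/(-60)) - (232 + 40)) = 4173 + (-4701*(1751 + 2*(-91)*(-1/60)) - 1*272) = 4173 + (-4701*(1751 + 91/30) - 272) = 4173 + (-4701*52621/30 - 272) = 4173 + (-82457107/10 - 272) = 4173 - 82459827/10 = -82418097/10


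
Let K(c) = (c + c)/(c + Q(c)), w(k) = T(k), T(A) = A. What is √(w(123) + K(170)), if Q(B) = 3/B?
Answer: √104422752707/28903 ≈ 11.180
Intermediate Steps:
w(k) = k
K(c) = 2*c/(c + 3/c) (K(c) = (c + c)/(c + 3/c) = (2*c)/(c + 3/c) = 2*c/(c + 3/c))
√(w(123) + K(170)) = √(123 + 2*170²/(3 + 170²)) = √(123 + 2*28900/(3 + 28900)) = √(123 + 2*28900/28903) = √(123 + 2*28900*(1/28903)) = √(123 + 57800/28903) = √(3612869/28903) = √104422752707/28903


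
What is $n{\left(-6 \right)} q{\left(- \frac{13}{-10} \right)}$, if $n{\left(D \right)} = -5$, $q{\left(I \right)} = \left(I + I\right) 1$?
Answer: $-13$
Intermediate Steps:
$q{\left(I \right)} = 2 I$ ($q{\left(I \right)} = 2 I 1 = 2 I$)
$n{\left(-6 \right)} q{\left(- \frac{13}{-10} \right)} = - 5 \cdot 2 \left(- \frac{13}{-10}\right) = - 5 \cdot 2 \left(\left(-13\right) \left(- \frac{1}{10}\right)\right) = - 5 \cdot 2 \cdot \frac{13}{10} = \left(-5\right) \frac{13}{5} = -13$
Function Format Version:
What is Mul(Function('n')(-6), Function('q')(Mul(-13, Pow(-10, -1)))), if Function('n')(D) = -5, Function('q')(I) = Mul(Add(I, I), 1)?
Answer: -13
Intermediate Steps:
Function('q')(I) = Mul(2, I) (Function('q')(I) = Mul(Mul(2, I), 1) = Mul(2, I))
Mul(Function('n')(-6), Function('q')(Mul(-13, Pow(-10, -1)))) = Mul(-5, Mul(2, Mul(-13, Pow(-10, -1)))) = Mul(-5, Mul(2, Mul(-13, Rational(-1, 10)))) = Mul(-5, Mul(2, Rational(13, 10))) = Mul(-5, Rational(13, 5)) = -13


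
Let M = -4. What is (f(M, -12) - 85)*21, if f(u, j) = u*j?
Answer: -777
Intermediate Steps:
f(u, j) = j*u
(f(M, -12) - 85)*21 = (-12*(-4) - 85)*21 = (48 - 85)*21 = -37*21 = -777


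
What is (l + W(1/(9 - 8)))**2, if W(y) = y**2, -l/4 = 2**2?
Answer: 225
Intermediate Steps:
l = -16 (l = -4*2**2 = -4*4 = -16)
(l + W(1/(9 - 8)))**2 = (-16 + (1/(9 - 8))**2)**2 = (-16 + (1/1)**2)**2 = (-16 + 1**2)**2 = (-16 + 1)**2 = (-15)**2 = 225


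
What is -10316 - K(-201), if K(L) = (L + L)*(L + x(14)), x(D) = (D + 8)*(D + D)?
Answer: 156514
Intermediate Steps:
x(D) = 2*D*(8 + D) (x(D) = (8 + D)*(2*D) = 2*D*(8 + D))
K(L) = 2*L*(616 + L) (K(L) = (L + L)*(L + 2*14*(8 + 14)) = (2*L)*(L + 2*14*22) = (2*L)*(L + 616) = (2*L)*(616 + L) = 2*L*(616 + L))
-10316 - K(-201) = -10316 - 2*(-201)*(616 - 201) = -10316 - 2*(-201)*415 = -10316 - 1*(-166830) = -10316 + 166830 = 156514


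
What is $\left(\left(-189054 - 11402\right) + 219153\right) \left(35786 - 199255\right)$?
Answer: $-3056379893$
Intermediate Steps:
$\left(\left(-189054 - 11402\right) + 219153\right) \left(35786 - 199255\right) = \left(-200456 + 219153\right) \left(-163469\right) = 18697 \left(-163469\right) = -3056379893$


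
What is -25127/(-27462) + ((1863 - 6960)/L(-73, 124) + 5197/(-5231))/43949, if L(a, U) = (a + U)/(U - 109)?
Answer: 94539224825413/107328436279026 ≈ 0.88084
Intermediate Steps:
L(a, U) = (U + a)/(-109 + U)
-25127/(-27462) + ((1863 - 6960)/L(-73, 124) + 5197/(-5231))/43949 = -25127/(-27462) + ((1863 - 6960)/(((124 - 73)/(-109 + 124))) + 5197/(-5231))/43949 = -25127*(-1/27462) + (-5097/(51/15) + 5197*(-1/5231))*(1/43949) = 25127/27462 + (-5097/((1/15)*51) - 5197/5231)*(1/43949) = 25127/27462 + (-5097/17/5 - 5197/5231)*(1/43949) = 25127/27462 + (-5097*5/17 - 5197/5231)*(1/43949) = 25127/27462 + (-25485/17 - 5197/5231)*(1/43949) = 25127/27462 - 133400384/88927*1/43949 = 25127/27462 - 133400384/3908252723 = 94539224825413/107328436279026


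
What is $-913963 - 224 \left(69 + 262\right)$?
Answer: $-988107$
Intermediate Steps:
$-913963 - 224 \left(69 + 262\right) = -913963 - 74144 = -988107$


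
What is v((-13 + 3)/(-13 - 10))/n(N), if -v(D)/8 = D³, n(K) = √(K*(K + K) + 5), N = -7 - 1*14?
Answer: -8000*√887/10792129 ≈ -0.022077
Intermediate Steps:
N = -21 (N = -7 - 14 = -21)
n(K) = √(5 + 2*K²) (n(K) = √(K*(2*K) + 5) = √(2*K² + 5) = √(5 + 2*K²))
v(D) = -8*D³
v((-13 + 3)/(-13 - 10))/n(N) = (-8*(-13 + 3)³/(-13 - 10)³)/(√(5 + 2*(-21)²)) = (-8*(-10/(-23))³)/(√(5 + 2*441)) = (-8*(-10*(-1/23))³)/(√(5 + 882)) = (-8*(10/23)³)/(√887) = (-8*1000/12167)*(√887/887) = -8000*√887/10792129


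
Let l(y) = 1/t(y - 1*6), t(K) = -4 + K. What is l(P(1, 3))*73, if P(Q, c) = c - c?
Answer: -73/10 ≈ -7.3000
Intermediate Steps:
P(Q, c) = 0
l(y) = 1/(-10 + y) (l(y) = 1/(-4 + (y - 1*6)) = 1/(-4 + (y - 6)) = 1/(-4 + (-6 + y)) = 1/(-10 + y))
l(P(1, 3))*73 = 73/(-10 + 0) = 73/(-10) = -1/10*73 = -73/10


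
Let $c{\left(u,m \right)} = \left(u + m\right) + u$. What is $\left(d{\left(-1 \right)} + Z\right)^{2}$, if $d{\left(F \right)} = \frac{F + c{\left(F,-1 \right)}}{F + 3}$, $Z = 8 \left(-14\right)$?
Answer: $12996$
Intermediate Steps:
$c{\left(u,m \right)} = m + 2 u$ ($c{\left(u,m \right)} = \left(m + u\right) + u = m + 2 u$)
$Z = -112$
$d{\left(F \right)} = \frac{-1 + 3 F}{3 + F}$ ($d{\left(F \right)} = \frac{F + \left(-1 + 2 F\right)}{F + 3} = \frac{-1 + 3 F}{3 + F}$)
$\left(d{\left(-1 \right)} + Z\right)^{2} = \left(\frac{-1 + 3 \left(-1\right)}{3 - 1} - 112\right)^{2} = \left(\frac{-1 - 3}{2} - 112\right)^{2} = \left(\frac{1}{2} \left(-4\right) - 112\right)^{2} = \left(-2 - 112\right)^{2} = \left(-114\right)^{2} = 12996$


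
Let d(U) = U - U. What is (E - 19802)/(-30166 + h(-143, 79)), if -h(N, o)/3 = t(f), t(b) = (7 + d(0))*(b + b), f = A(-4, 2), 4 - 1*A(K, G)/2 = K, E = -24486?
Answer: 22144/15419 ≈ 1.4361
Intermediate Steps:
A(K, G) = 8 - 2*K
f = 16 (f = 8 - 2*(-4) = 8 + 8 = 16)
d(U) = 0
t(b) = 14*b (t(b) = (7 + 0)*(b + b) = 7*(2*b) = 14*b)
h(N, o) = -672 (h(N, o) = -42*16 = -3*224 = -672)
(E - 19802)/(-30166 + h(-143, 79)) = (-24486 - 19802)/(-30166 - 672) = -44288/(-30838) = -44288*(-1/30838) = 22144/15419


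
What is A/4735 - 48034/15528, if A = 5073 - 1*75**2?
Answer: -118006223/36762540 ≈ -3.2100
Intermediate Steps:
A = -552 (A = 5073 - 1*5625 = 5073 - 5625 = -552)
A/4735 - 48034/15528 = -552/4735 - 48034/15528 = -552*1/4735 - 48034*1/15528 = -552/4735 - 24017/7764 = -118006223/36762540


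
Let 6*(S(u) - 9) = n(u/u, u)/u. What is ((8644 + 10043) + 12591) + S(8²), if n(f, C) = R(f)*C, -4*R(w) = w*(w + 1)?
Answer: 375443/12 ≈ 31287.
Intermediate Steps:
R(w) = -w*(1 + w)/4 (R(w) = -w*(w + 1)/4 = -w*(1 + w)/4)
n(f, C) = -C*f*(1 + f)/4 (n(f, C) = (-f*(1 + f)/4)*C = -C*f*(1 + f)/4)
S(u) = 107/12 (S(u) = 9 + ((-u*u/u*(1 + u/u)/4)/u)/6 = 9 + ((-¼*u*1*(1 + 1))/u)/6 = 9 + ((-¼*u*1*2)/u)/6 = 9 + ((-u/2)/u)/6 = 9 + (⅙)*(-½) = 9 - 1/12 = 107/12)
((8644 + 10043) + 12591) + S(8²) = ((8644 + 10043) + 12591) + 107/12 = (18687 + 12591) + 107/12 = 31278 + 107/12 = 375443/12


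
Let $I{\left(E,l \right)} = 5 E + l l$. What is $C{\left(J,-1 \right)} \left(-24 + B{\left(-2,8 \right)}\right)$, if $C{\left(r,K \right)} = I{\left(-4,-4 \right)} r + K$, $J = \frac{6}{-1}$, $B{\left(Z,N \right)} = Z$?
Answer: $-598$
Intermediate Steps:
$I{\left(E,l \right)} = l^{2} + 5 E$ ($I{\left(E,l \right)} = 5 E + l^{2} = l^{2} + 5 E$)
$J = -6$ ($J = 6 \left(-1\right) = -6$)
$C{\left(r,K \right)} = K - 4 r$ ($C{\left(r,K \right)} = \left(\left(-4\right)^{2} + 5 \left(-4\right)\right) r + K = \left(16 - 20\right) r + K = - 4 r + K = K - 4 r$)
$C{\left(J,-1 \right)} \left(-24 + B{\left(-2,8 \right)}\right) = \left(-1 - -24\right) \left(-24 - 2\right) = \left(-1 + 24\right) \left(-26\right) = 23 \left(-26\right) = -598$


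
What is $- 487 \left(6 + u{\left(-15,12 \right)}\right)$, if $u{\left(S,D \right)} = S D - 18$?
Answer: $93504$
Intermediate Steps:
$u{\left(S,D \right)} = -18 + D S$ ($u{\left(S,D \right)} = D S - 18 = -18 + D S$)
$- 487 \left(6 + u{\left(-15,12 \right)}\right) = - 487 \left(6 + \left(-18 + 12 \left(-15\right)\right)\right) = - 487 \left(6 - 198\right) = \left(-487\right) \left(-192\right) = 93504$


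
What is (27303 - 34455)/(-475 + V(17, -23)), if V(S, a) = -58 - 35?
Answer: 894/71 ≈ 12.592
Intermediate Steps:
V(S, a) = -93
(27303 - 34455)/(-475 + V(17, -23)) = (27303 - 34455)/(-475 - 93) = -7152/(-568) = -7152*(-1/568) = 894/71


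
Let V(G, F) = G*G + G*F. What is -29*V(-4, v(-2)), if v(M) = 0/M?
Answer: -464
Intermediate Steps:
v(M) = 0
V(G, F) = G² + F*G
-29*V(-4, v(-2)) = -(-116)*(0 - 4) = -(-116)*(-4) = -29*16 = -464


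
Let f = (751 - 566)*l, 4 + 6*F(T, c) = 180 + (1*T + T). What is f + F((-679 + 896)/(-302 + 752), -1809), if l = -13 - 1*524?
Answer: -134075933/1350 ≈ -99316.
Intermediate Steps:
l = -537 (l = -13 - 524 = -537)
F(T, c) = 88/3 + T/3 (F(T, c) = -⅔ + (180 + (1*T + T))/6 = -⅔ + (180 + (T + T))/6 = -⅔ + (180 + 2*T)/6 = -⅔ + (30 + T/3) = 88/3 + T/3)
f = -99345 (f = (751 - 566)*(-537) = 185*(-537) = -99345)
f + F((-679 + 896)/(-302 + 752), -1809) = -99345 + (88/3 + ((-679 + 896)/(-302 + 752))/3) = -99345 + (88/3 + (217/450)/3) = -99345 + (88/3 + (217*(1/450))/3) = -99345 + (88/3 + (⅓)*(217/450)) = -99345 + (88/3 + 217/1350) = -99345 + 39817/1350 = -134075933/1350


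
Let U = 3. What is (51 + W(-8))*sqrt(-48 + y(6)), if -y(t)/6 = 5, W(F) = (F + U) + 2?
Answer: 48*I*sqrt(78) ≈ 423.92*I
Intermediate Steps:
W(F) = 5 + F (W(F) = (F + 3) + 2 = (3 + F) + 2 = 5 + F)
y(t) = -30 (y(t) = -6*5 = -30)
(51 + W(-8))*sqrt(-48 + y(6)) = (51 + (5 - 8))*sqrt(-48 - 30) = (51 - 3)*sqrt(-78) = 48*(I*sqrt(78)) = 48*I*sqrt(78)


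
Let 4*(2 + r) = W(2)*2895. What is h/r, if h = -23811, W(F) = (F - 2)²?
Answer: 23811/2 ≈ 11906.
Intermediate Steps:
W(F) = (-2 + F)²
r = -2 (r = -2 + ((-2 + 2)²*2895)/4 = -2 + (0²*2895)/4 = -2 + (0*2895)/4 = -2 + (¼)*0 = -2 + 0 = -2)
h/r = -23811/(-2) = -23811*(-½) = 23811/2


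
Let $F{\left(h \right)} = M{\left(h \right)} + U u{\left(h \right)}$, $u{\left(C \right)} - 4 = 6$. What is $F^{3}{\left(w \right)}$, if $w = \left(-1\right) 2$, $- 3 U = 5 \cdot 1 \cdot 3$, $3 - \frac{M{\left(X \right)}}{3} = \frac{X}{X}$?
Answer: $-85184$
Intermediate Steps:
$u{\left(C \right)} = 10$ ($u{\left(C \right)} = 4 + 6 = 10$)
$M{\left(X \right)} = 6$ ($M{\left(X \right)} = 9 - 3 \frac{X}{X} = 9 - 3 = 6$)
$U = -5$ ($U = - \frac{5 \cdot 1 \cdot 3}{3} = - \frac{5 \cdot 3}{3} = \left(- \frac{1}{3}\right) 15 = -5$)
$w = -2$
$F{\left(h \right)} = -44$ ($F{\left(h \right)} = 6 - 50 = -44$)
$F^{3}{\left(w \right)} = \left(-44\right)^{3} = -85184$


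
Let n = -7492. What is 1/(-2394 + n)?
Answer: -1/9886 ≈ -0.00010115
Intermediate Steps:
1/(-2394 + n) = 1/(-2394 - 7492) = 1/(-9886) = -1/9886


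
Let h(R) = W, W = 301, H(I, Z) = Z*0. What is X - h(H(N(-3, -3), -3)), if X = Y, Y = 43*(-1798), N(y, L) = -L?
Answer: -77615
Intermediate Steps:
Y = -77314
H(I, Z) = 0
h(R) = 301
X = -77314
X - h(H(N(-3, -3), -3)) = -77314 - 1*301 = -77314 - 301 = -77615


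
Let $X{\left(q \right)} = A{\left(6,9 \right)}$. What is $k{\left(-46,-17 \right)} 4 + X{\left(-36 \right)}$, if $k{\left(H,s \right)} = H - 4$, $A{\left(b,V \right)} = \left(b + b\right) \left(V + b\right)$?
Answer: $-20$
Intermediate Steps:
$A{\left(b,V \right)} = 2 b \left(V + b\right)$
$X{\left(q \right)} = 180$ ($X{\left(q \right)} = 2 \cdot 6 \left(9 + 6\right) = 2 \cdot 6 \cdot 15 = 180$)
$k{\left(H,s \right)} = -4 + H$ ($k{\left(H,s \right)} = H - 4 = -4 + H$)
$k{\left(-46,-17 \right)} 4 + X{\left(-36 \right)} = \left(-4 - 46\right) 4 + 180 = \left(-50\right) 4 + 180 = -200 + 180 = -20$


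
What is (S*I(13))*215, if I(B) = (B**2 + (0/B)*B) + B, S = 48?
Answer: 1878240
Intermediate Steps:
I(B) = B + B**2 (I(B) = (B**2 + 0*B) + B = (B**2 + 0) + B = B**2 + B = B + B**2)
(S*I(13))*215 = (48*(13*(1 + 13)))*215 = (48*(13*14))*215 = (48*182)*215 = 8736*215 = 1878240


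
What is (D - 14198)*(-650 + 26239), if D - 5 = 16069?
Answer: 48004964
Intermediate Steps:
D = 16074 (D = 5 + 16069 = 16074)
(D - 14198)*(-650 + 26239) = (16074 - 14198)*(-650 + 26239) = 1876*25589 = 48004964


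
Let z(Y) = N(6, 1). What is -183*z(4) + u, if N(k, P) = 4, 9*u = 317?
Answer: -6271/9 ≈ -696.78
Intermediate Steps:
u = 317/9 (u = (1/9)*317 = 317/9 ≈ 35.222)
z(Y) = 4
-183*z(4) + u = -183*4 + 317/9 = -732 + 317/9 = -6271/9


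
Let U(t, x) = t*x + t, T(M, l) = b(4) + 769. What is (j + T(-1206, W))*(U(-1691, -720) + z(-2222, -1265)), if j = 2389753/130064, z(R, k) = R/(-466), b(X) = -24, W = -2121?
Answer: 7031766054042261/7576228 ≈ 9.2814e+8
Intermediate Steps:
z(R, k) = -R/466 (z(R, k) = R*(-1/466) = -R/466)
T(M, l) = 745 (T(M, l) = -24 + 769 = 745)
U(t, x) = t + t*x
j = 2389753/130064 (j = 2389753*(1/130064) = 2389753/130064 ≈ 18.374)
(j + T(-1206, W))*(U(-1691, -720) + z(-2222, -1265)) = (2389753/130064 + 745)*(-1691*(1 - 720) - 1/466*(-2222)) = 99287433*(-1691*(-719) + 1111/233)/130064 = 99287433*(1215829 + 1111/233)/130064 = (99287433/130064)*(283289268/233) = 7031766054042261/7576228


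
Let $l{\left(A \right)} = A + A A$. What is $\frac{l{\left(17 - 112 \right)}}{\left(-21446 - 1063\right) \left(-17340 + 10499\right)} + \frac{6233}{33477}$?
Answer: $\frac{320027217229}{1718308225971} \approx 0.18625$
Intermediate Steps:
$l{\left(A \right)} = A + A^{2}$
$\frac{l{\left(17 - 112 \right)}}{\left(-21446 - 1063\right) \left(-17340 + 10499\right)} + \frac{6233}{33477} = \frac{\left(17 - 112\right) \left(1 + \left(17 - 112\right)\right)}{\left(-21446 - 1063\right) \left(-17340 + 10499\right)} + \frac{6233}{33477} = \frac{\left(17 - 112\right) \left(1 + \left(17 - 112\right)\right)}{\left(-22509\right) \left(-6841\right)} + 6233 \cdot \frac{1}{33477} = \frac{\left(-95\right) \left(1 - 95\right)}{153984069} + \frac{6233}{33477} = \left(-95\right) \left(-94\right) \frac{1}{153984069} + \frac{6233}{33477} = 8930 \cdot \frac{1}{153984069} + \frac{6233}{33477} = \frac{8930}{153984069} + \frac{6233}{33477} = \frac{320027217229}{1718308225971}$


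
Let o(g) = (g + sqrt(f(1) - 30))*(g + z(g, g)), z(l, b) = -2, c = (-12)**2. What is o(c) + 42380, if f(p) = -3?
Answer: 62828 + 142*I*sqrt(33) ≈ 62828.0 + 815.73*I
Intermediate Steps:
c = 144
o(g) = (-2 + g)*(g + I*sqrt(33)) (o(g) = (g + sqrt(-3 - 30))*(g - 2) = (g + sqrt(-33))*(-2 + g) = (g + I*sqrt(33))*(-2 + g) = (-2 + g)*(g + I*sqrt(33)))
o(c) + 42380 = (144**2 - 2*144 - 2*I*sqrt(33) + I*144*sqrt(33)) + 42380 = (20736 - 288 - 2*I*sqrt(33) + 144*I*sqrt(33)) + 42380 = (20448 + 142*I*sqrt(33)) + 42380 = 62828 + 142*I*sqrt(33)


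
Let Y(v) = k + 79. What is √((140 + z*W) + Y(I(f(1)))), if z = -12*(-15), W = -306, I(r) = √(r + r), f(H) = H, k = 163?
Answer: I*√54698 ≈ 233.88*I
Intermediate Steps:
I(r) = √2*√r (I(r) = √(2*r) = √2*√r)
z = 180
Y(v) = 242 (Y(v) = 163 + 79 = 242)
√((140 + z*W) + Y(I(f(1)))) = √((140 + 180*(-306)) + 242) = √((140 - 55080) + 242) = √(-54940 + 242) = √(-54698) = I*√54698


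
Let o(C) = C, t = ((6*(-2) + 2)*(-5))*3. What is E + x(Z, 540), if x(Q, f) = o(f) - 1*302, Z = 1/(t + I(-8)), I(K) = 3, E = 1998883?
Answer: 1999121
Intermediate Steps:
t = 150 (t = ((-12 + 2)*(-5))*3 = -10*(-5)*3 = 50*3 = 150)
Z = 1/153 (Z = 1/(150 + 3) = 1/153 ≈ 0.0065359)
x(Q, f) = -302 + f (x(Q, f) = f - 1*302 = f - 302 = -302 + f)
E + x(Z, 540) = 1998883 + (-302 + 540) = 1998883 + 238 = 1999121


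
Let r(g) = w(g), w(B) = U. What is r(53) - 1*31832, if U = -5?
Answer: -31837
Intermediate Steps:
w(B) = -5
r(g) = -5
r(53) - 1*31832 = -5 - 1*31832 = -5 - 31832 = -31837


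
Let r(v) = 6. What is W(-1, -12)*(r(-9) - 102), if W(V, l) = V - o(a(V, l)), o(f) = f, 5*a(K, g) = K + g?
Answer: -768/5 ≈ -153.60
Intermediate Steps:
a(K, g) = K/5 + g/5 (a(K, g) = (K + g)/5 = K/5 + g/5)
W(V, l) = -l/5 + 4*V/5 (W(V, l) = V - (V/5 + l/5) = V + (-V/5 - l/5) = -l/5 + 4*V/5)
W(-1, -12)*(r(-9) - 102) = (-⅕*(-12) + (⅘)*(-1))*(6 - 102) = (12/5 - ⅘)*(-96) = (8/5)*(-96) = -768/5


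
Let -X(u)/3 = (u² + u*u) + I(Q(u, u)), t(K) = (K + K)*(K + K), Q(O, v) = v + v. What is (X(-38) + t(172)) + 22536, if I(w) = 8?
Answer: 132184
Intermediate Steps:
Q(O, v) = 2*v
t(K) = 4*K² (t(K) = (2*K)*(2*K) = 4*K²)
X(u) = -24 - 6*u² (X(u) = -3*((u² + u*u) + 8) = -3*((u² + u²) + 8) = -3*(2*u² + 8) = -3*(8 + 2*u²) = -24 - 6*u²)
(X(-38) + t(172)) + 22536 = ((-24 - 6*(-38)²) + 4*172²) + 22536 = ((-24 - 6*1444) + 4*29584) + 22536 = ((-24 - 8664) + 118336) + 22536 = (-8688 + 118336) + 22536 = 109648 + 22536 = 132184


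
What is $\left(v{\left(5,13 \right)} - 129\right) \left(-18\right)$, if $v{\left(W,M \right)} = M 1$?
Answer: $2088$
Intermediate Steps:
$v{\left(W,M \right)} = M$
$\left(v{\left(5,13 \right)} - 129\right) \left(-18\right) = \left(13 - 129\right) \left(-18\right) = \left(-116\right) \left(-18\right) = 2088$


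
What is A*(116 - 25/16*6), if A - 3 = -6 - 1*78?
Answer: -69093/8 ≈ -8636.6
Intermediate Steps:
A = -81 (A = 3 + (-6 - 1*78) = 3 + (-6 - 78) = 3 - 84 = -81)
A*(116 - 25/16*6) = -81*(116 - 25/16*6) = -81*(116 - 75/8) = -81*853/8 = -69093/8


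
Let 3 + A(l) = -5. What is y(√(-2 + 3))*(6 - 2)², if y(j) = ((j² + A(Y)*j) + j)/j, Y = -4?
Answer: -96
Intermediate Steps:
A(l) = -8 (A(l) = -3 - 5 = -8)
y(j) = (j² - 7*j)/j (y(j) = ((j² - 8*j) + j)/j = (j² - 7*j)/j)
y(√(-2 + 3))*(6 - 2)² = (-7 + √(-2 + 3))*(6 - 2)² = (-7 + √1)*4² = (-7 + 1)*16 = -6*16 = -96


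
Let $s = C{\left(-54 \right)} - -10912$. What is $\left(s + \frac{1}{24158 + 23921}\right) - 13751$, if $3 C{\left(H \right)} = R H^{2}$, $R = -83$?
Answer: $- \frac{4015317684}{48079} \approx -83515.0$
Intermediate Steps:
$C{\left(H \right)} = - \frac{83 H^{2}}{3}$ ($C{\left(H \right)} = \frac{\left(-83\right) H^{2}}{3} = - \frac{83 H^{2}}{3}$)
$s = -69764$ ($s = - \frac{83 \left(-54\right)^{2}}{3} - -10912 = \left(- \frac{83}{3}\right) 2916 + 10912 = -80676 + 10912 = -69764$)
$\left(s + \frac{1}{24158 + 23921}\right) - 13751 = \left(-69764 + \frac{1}{24158 + 23921}\right) - 13751 = \left(-69764 + \frac{1}{48079}\right) - 13751 = - \frac{3354183355}{48079} - 13751 = - \frac{4015317684}{48079}$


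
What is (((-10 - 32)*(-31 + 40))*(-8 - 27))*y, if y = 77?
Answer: 1018710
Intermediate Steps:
(((-10 - 32)*(-31 + 40))*(-8 - 27))*y = (((-10 - 32)*(-31 + 40))*(-8 - 27))*77 = (-42*9*(-35))*77 = -378*(-35)*77 = 13230*77 = 1018710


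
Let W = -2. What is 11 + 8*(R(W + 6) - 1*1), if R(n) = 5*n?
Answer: 163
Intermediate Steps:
11 + 8*(R(W + 6) - 1*1) = 11 + 8*(5*(-2 + 6) - 1*1) = 11 + 8*(5*4 - 1) = 11 + 8*(20 - 1) = 11 + 8*19 = 11 + 152 = 163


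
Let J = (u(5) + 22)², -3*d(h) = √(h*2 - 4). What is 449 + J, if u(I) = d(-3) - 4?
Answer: 6947/9 - 12*I*√10 ≈ 771.89 - 37.947*I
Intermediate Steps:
d(h) = -√(-4 + 2*h)/3 (d(h) = -√(h*2 - 4)/3 = -√(2*h - 4)/3 = -√(-4 + 2*h)/3)
u(I) = -4 - I*√10/3 (u(I) = -√(-4 + 2*(-3))/3 - 4 = -√(-4 - 6)/3 - 4 = -I*√10/3 - 4 = -4 - I*√10/3)
J = (18 - I*√10/3)² (J = ((-4 - I*√10/3) + 22)² = (18 - I*√10/3)² ≈ 322.89 - 37.947*I)
449 + J = 449 + (54 - I*√10)²/9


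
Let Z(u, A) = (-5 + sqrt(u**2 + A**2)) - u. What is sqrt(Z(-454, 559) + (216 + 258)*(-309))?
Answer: sqrt(-146017 + sqrt(518597)) ≈ 381.18*I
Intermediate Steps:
Z(u, A) = -5 + sqrt(A**2 + u**2) - u (Z(u, A) = (-5 + sqrt(A**2 + u**2)) - u = -5 + sqrt(A**2 + u**2) - u)
sqrt(Z(-454, 559) + (216 + 258)*(-309)) = sqrt((-5 + sqrt(559**2 + (-454)**2) - 1*(-454)) + (216 + 258)*(-309)) = sqrt((-5 + sqrt(312481 + 206116) + 454) + 474*(-309)) = sqrt((-5 + sqrt(518597) + 454) - 146466) = sqrt((449 + sqrt(518597)) - 146466) = sqrt(-146017 + sqrt(518597))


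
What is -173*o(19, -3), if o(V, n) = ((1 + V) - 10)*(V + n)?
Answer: -27680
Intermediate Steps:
o(V, n) = (-9 + V)*(V + n)
-173*o(19, -3) = -173*(19**2 - 9*19 - 9*(-3) + 19*(-3)) = -173*(361 - 171 + 27 - 57) = -173*160 = -27680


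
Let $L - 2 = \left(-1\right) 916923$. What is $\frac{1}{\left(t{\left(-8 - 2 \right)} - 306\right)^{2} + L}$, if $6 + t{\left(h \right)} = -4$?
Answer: $- \frac{1}{817065} \approx -1.2239 \cdot 10^{-6}$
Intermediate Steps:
$t{\left(h \right)} = -10$ ($t{\left(h \right)} = -6 - 4 = -10$)
$L = -916921$ ($L = 2 - 916923 = -916921$)
$\frac{1}{\left(t{\left(-8 - 2 \right)} - 306\right)^{2} + L} = \frac{1}{\left(-10 - 306\right)^{2} - 916921} = \frac{1}{\left(-316\right)^{2} - 916921} = \frac{1}{99856 - 916921} = \frac{1}{-817065} = - \frac{1}{817065}$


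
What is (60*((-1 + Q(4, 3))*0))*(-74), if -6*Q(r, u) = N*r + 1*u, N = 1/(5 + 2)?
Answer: 0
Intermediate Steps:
N = 1/7 ≈ 0.14286
Q(r, u) = -u/6 - r/42 (Q(r, u) = -(r/7 + 1*u)/6 = -(r/7 + u)/6 = -(u + r/7)/6 = -u/6 - r/42)
(60*((-1 + Q(4, 3))*0))*(-74) = (60*((-1 + (-1/6*3 - 1/42*4))*0))*(-74) = (60*((-1 + (-1/2 - 2/21))*0))*(-74) = (60*((-1 - 25/42)*0))*(-74) = (60*(-67/42*0))*(-74) = (60*0)*(-74) = 0*(-74) = 0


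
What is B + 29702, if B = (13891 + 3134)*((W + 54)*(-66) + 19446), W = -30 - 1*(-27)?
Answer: 273791702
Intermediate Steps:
W = -3 (W = -30 + 27 = -3)
B = 273762000 (B = (13891 + 3134)*((-3 + 54)*(-66) + 19446) = 17025*(51*(-66) + 19446) = 17025*(-3366 + 19446) = 17025*16080 = 273762000)
B + 29702 = 273762000 + 29702 = 273791702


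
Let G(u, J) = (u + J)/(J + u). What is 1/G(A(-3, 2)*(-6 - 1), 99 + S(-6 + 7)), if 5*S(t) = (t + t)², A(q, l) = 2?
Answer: 1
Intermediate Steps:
S(t) = 4*t²/5 (S(t) = (t + t)²/5 = (2*t)²/5 = (4*t²)/5 = 4*t²/5)
G(u, J) = 1 (G(u, J) = (J + u)/(J + u) = 1)
1/G(A(-3, 2)*(-6 - 1), 99 + S(-6 + 7)) = 1/1 = 1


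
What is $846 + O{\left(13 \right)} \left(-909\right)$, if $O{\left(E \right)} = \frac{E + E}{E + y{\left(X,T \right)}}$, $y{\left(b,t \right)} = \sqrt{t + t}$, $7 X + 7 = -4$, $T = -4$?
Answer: $- \frac{52500}{59} + \frac{15756 i \sqrt{2}}{59} \approx -889.83 + 377.67 i$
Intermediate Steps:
$X = - \frac{11}{7}$ ($X = -1 + \frac{1}{7} \left(-4\right) = -1 - \frac{4}{7} = - \frac{11}{7} \approx -1.5714$)
$y{\left(b,t \right)} = \sqrt{2} \sqrt{t}$ ($y{\left(b,t \right)} = \sqrt{2 t} = \sqrt{2} \sqrt{t}$)
$O{\left(E \right)} = \frac{2 E}{E + 2 i \sqrt{2}}$ ($O{\left(E \right)} = \frac{E + E}{E + \sqrt{2} \sqrt{-4}} = \frac{2 E}{E + \sqrt{2} \cdot 2 i} = \frac{2 E}{E + 2 i \sqrt{2}}$)
$846 + O{\left(13 \right)} \left(-909\right) = 846 + 2 \cdot 13 \frac{1}{13 + 2 i \sqrt{2}} \left(-909\right) = 846 + \frac{26}{13 + 2 i \sqrt{2}} \left(-909\right) = 846 - \frac{23634}{13 + 2 i \sqrt{2}}$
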